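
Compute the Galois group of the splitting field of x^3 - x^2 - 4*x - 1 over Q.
C_3 (also written C3)

The polynomial is an irreducible cubic over Q and its discriminant is 169 = 13^2, a perfect square. For an irreducible cubic, a square discriminant forces the Galois group to be A_3, the cyclic group of order 3.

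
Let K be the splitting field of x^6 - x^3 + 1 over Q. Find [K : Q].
The degree of the splitting field over Q equals the order of the Galois group, so first determine the group. The polynomial f is an irreducible sextic over Q, so G = Gal(f/Q) is one of the 16 transitive subgroups 6T1, ..., 6T16 of S_6. The discriminant of f is -19683, which is not a perfect square, so G is not contained in A_6. The transitive groups of degree 6 not contained in A_6 are: C_6 (6T1, order 6), S_3 (6T2, order 6), D_6 (6T3, order 12), C_3 x S_3 (6T5, order 18), A_4 x C_2 (6T6, order 24), S_4 (6T8, order 24), S_3 x S_3 (6T9, order 36), S_4 x C_2 (6T11, order 48), (S_3 x S_3) : C_2 (6T13, order 72), PGL(2,5) (6T14, order 120), S_6 (6T16, order 720). By Dedekind's theorem, for a prime p not dividing disc(f) the degrees of the irreducible factors of f mod p form the cycle type of an element of G. Factoring f modulo the 37 such primes p <= 163 (skipping 3, which divides the discriminant), each new pattern first appears at: mod 2: f = (x^6 + x^3 + 1), pattern 6; mod 7: f = (x^3 + 2)(x^3 + 4), pattern 3+3; mod 17: f = (x^2 + 7x + 1)(x^2 + 13x + 1)(x^2 + 14x + 1), pattern 2+2+2; mod 19: f = (x + 4)(x + 5)(x + 6)(x + 9)(x + 16)(x + 17), pattern 1+1+1+1+1+1. No other pattern occurs in this range, so the set of observed cycle types is {6, 3+3, 2+2+2, 1+1+1+1+1+1}. The candidates containing elements of all these cycle types are C_6 (6T1) of order 6, D_6 (6T3) of order 12, C_3 x S_3 (6T5) of order 18, A_4 x C_2 (6T6) of order 24, S_3 x S_3 (6T9) of order 36, S_4 x C_2 (6T11) of order 48, (S_3 x S_3) : C_2 (6T13) of order 72, PGL(2,5) (6T14) of order 120, S_6 (6T16) of order 720; the others are excluded. The observed types are precisely the cycle types that occur in C_6 (6T1). Each of the other remaining candidates has further cycle types, and by the Chebotarev density theorem the matching factorization patterns would occur for a proportion of primes equal to their share of the group: D_6 (6T3) additionally contains elements of type 2+2+1+1 (3 of its 12 elements, about 25% of primes); C_3 x S_3 (6T5) additionally contains elements of type 3+1+1+1 (4 of its 18 elements, about 22% of primes); A_4 x C_2 (6T6) additionally contains elements of type 2+2+1+1, 2+1+1+1+1 (6 of its 24 elements, about 25% of primes); S_3 x S_3 (6T9) additionally contains elements of type 3+1+1+1, 2+2+1+1 (13 of its 36 elements, about 36% of primes); S_4 x C_2 (6T11) additionally contains elements of type 4+2, 4+1+1, 2+2+1+1, 2+1+1+1+1 (24 of its 48 elements, about 50% of primes); (S_3 x S_3) : C_2 (6T13) additionally contains elements of type 4+2, 3+2+1, 3+1+1+1, 2+2+1+1, 2+1+1+1+1 (49 of its 72 elements, about 68% of primes); PGL(2,5) (6T14) additionally contains elements of type 5+1, 4+1+1, 2+2+1+1 (69 of its 120 elements, about 58% of primes); S_6 (6T16) additionally contains elements of type 5+1, 4+2, 4+1+1, 3+2+1, 3+1+1+1, 2+2+1+1, 2+1+1+1+1 (544 of its 720 elements, about 76% of primes). None of the 37 primes tested shows any such pattern (for each of these groups the chance of that is below 10^-4), which rules them out. Hence G = C_6 (6T1), of order 6. The Galois group C_6 (6T1) has order 6, so the splitting field has degree 6 over Q.

6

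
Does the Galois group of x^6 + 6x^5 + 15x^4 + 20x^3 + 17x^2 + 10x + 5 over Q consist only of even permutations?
The polynomial is irreducible of degree 6 over Q. Its discriminant is -2508800, which is not a perfect square. A Galois group lies in the alternating group exactly when the discriminant is a square in Q, so the Galois group (S_4 x C_2) is not contained in A_6.

No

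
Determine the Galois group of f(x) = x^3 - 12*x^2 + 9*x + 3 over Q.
C_3, A_3

The polynomial is an irreducible cubic over Q and its discriminant is 23409 = 153^2, a perfect square. For an irreducible cubic, a square discriminant forces the Galois group to be A_3, the cyclic group of order 3.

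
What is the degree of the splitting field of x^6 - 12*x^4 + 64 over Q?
The degree of the splitting field over Q equals the order of the Galois group, so first determine the group. The polynomial f is an irreducible sextic over Q, so G = Gal(f/Q) is one of the 16 transitive subgroups 6T1, ..., 6T16 of S_6. The discriminant of f is -450868486864896, which is not a perfect square, so G is not contained in A_6. The transitive groups of degree 6 not contained in A_6 are: C_6 (6T1, order 6), S_3 (6T2, order 6), D_6 (6T3, order 12), C_3 x S_3 (6T5, order 18), A_4 x C_2 (6T6, order 24), S_4 (6T8, order 24), S_3 x S_3 (6T9, order 36), S_4 x C_2 (6T11, order 48), (S_3 x S_3) : C_2 (6T13, order 72), PGL(2,5) (6T14, order 120), S_6 (6T16, order 720). By Dedekind's theorem, for a prime p not dividing disc(f) the degrees of the irreducible factors of f mod p form the cycle type of an element of G. Factoring f modulo the 33 such primes p <= 149 (skipping 2, 3, which divide the discriminant), each new pattern first appears at: mod 5: f = (x^3 + 2x^2 + x + 4)(x^3 + 3x^2 + x + 1), pattern 3+3; mod 7: f = (x^6 + 2x^4 + 1), pattern 6; mod 17: f = (x + 4)(x + 13)(x^2 + 7)(x^2 + 14), pattern 2+2+1+1; mod 19: f = (x + 5)(x + 7)(x + 12)(x + 14)(x^2 + 5), pattern 2+1+1+1+1; mod 71: f = (x^2 + 3)(x^2 + 18)(x^2 + 38), pattern 2+2+2. No other pattern occurs in this range, so the set of observed cycle types is {3+3, 6, 2+2+1+1, 2+1+1+1+1, 2+2+2}. The candidates containing elements of all these cycle types are A_4 x C_2 (6T6) of order 24, S_4 x C_2 (6T11) of order 48, (S_3 x S_3) : C_2 (6T13) of order 72, S_6 (6T16) of order 720; the others are excluded. The observed types are precisely the cycle types that occur in A_4 x C_2 (6T6) (apart from the identity). Each of the other remaining candidates has further cycle types, and by the Chebotarev density theorem the matching factorization patterns would occur for a proportion of primes equal to their share of the group: S_4 x C_2 (6T11) additionally contains elements of type 4+2, 4+1+1 (12 of its 48 elements, about 25% of primes); (S_3 x S_3) : C_2 (6T13) additionally contains elements of type 4+2, 3+2+1, 3+1+1+1 (34 of its 72 elements, about 47% of primes); S_6 (6T16) additionally contains elements of type 5+1, 4+2, 4+1+1, 3+2+1, 3+1+1+1 (484 of its 720 elements, about 67% of primes). None of the 33 primes tested shows any such pattern (for each of these groups the chance of that is below 10^-4), which rules them out. Hence G = A_4 x C_2 (6T6), of order 24. The Galois group A_4 x C_2 (6T6) has order 24, so the splitting field has degree 24 over Q.

24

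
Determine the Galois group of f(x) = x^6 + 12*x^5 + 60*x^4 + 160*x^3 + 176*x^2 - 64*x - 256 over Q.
S_4

The polynomial f is an irreducible sextic over Q, so G = Gal(f/Q) is one of the 16 transitive subgroups 6T1, ..., 6T16 of S_6. The discriminant of f is 3603718079512576 = 60030976^2, a perfect square, so G is contained in A_6. The transitive groups of degree 6 contained in A_6 are: A_4 (6T4, order 12), S_4 (6T7, order 24), (C_3 x C_3) : C_4 (6T10, order 36), PSL(2,5) (6T12, order 60), A_6 (6T15, order 360). By Dedekind's theorem, for a prime p not dividing disc(f) the degrees of the irreducible factors of f mod p form the cycle type of an element of G. Factoring f modulo the 79 such primes p <= 419 (skipping 2, 229, which divide the discriminant), each new pattern first appears at: mod 3: f = (x^3 + x^2 + 2)(x^3 + 2x^2 + x + 1), pattern 3+3; mod 7: f = (x^2 + 4x + 6)(x^4 + x^3 + x^2 + 3x + 4), pattern 4+2; mod 23: f = (x + 7)(x + 20)(x^2 + 2x + 3)(x^2 + 6x + 11), pattern 2+2+1+1; mod 193: f = (x + 9)(x + 15)(x + 21)(x + 176)(x + 182)(x + 188), pattern 1+1+1+1+1+1. No other pattern occurs in this range, so the set of observed cycle types is {3+3, 4+2, 2+2+1+1, 1+1+1+1+1+1}. The candidates containing elements of all these cycle types are S_4 (6T7) of order 24, (C_3 x C_3) : C_4 (6T10) of order 36, A_6 (6T15) of order 360; the others are excluded. The observed types are precisely the cycle types that occur in S_4 (6T7). Each of the other remaining candidates has further cycle types, and by the Chebotarev density theorem the matching factorization patterns would occur for a proportion of primes equal to their share of the group: (C_3 x C_3) : C_4 (6T10) additionally contains elements of type 3+1+1+1 (4 of its 36 elements, about 11% of primes); A_6 (6T15) additionally contains elements of type 5+1, 3+1+1+1 (184 of its 360 elements, about 51% of primes). None of the 79 primes tested shows any such pattern (for each of these groups the chance of that is below 10^-4), which rules them out. Hence G = S_4 (6T7), of order 24.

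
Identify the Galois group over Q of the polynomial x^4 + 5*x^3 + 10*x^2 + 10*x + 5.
C_4, the cyclic group of order 4

The polynomial is an irreducible quartic over Q and its discriminant is 125, which is not a perfect square, so the Galois group is not contained in A_4. The resolvent cubic y^3 - 10*y^2 + 30*y - 25 has exactly one rational root, so the Galois group is C_4 or D_4. The quartic becomes reducible over Q(sqrt(disc)), so the group is C_4.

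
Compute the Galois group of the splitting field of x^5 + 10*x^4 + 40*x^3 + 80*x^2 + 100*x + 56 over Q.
A_5, the alternating group on 5 letters

The polynomial f is an irreducible quintic over Q, so G = Gal(f/Q) is a transitive subgroup of S_5: one of C_5 (5T1, order 5), D_5 (5T2, order 10), F_20 (5T3, order 20), A_5 (5T4, order 60) or S_5 (5T5, order 120). The discriminant of f is 1024000000 = 32000^2, a perfect square, so G is contained in A_5. The transitive groups of degree 5 contained in A_5 are: C_5 (5T1, order 5), D_5 (5T2, order 10), A_5 (5T4, order 60). By Dedekind's theorem, for a prime p not dividing disc(f) the degrees of the irreducible factors of f mod p form the cycle type of an element of G. Factoring f modulo the 2 such primes p <= 7 (skipping 2, 5, which divide the discriminant), each new pattern first appears at: mod 3: f = (x^5 + x^4 + x^3 + 2x^2 + x + 2), pattern 5; mod 7: f = (x)(x + 6)(x^3 + 4x^2 + 2x + 5), pattern 3+1+1. No other pattern occurs in this range, so the set of observed cycle types is {5, 3+1+1}. Among the candidates above, the only group containing elements of all these cycle types is A_5 (5T4) — each of C_5 (5T1), D_5 (5T2) lacks at least one of them. Hence G = A_5 (5T4), of order 60.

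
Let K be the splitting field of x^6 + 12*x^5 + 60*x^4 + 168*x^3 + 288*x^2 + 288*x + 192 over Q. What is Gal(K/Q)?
C_6 (order 6)

The polynomial f is an irreducible sextic over Q, so G = Gal(f/Q) is one of the 16 transitive subgroups 6T1, ..., 6T16 of S_6. The discriminant of f is -21134460321792, which is not a perfect square, so G is not contained in A_6. The transitive groups of degree 6 not contained in A_6 are: C_6 (6T1, order 6), S_3 (6T2, order 6), D_6 (6T3, order 12), C_3 x S_3 (6T5, order 18), A_4 x C_2 (6T6, order 24), S_4 (6T8, order 24), S_3 x S_3 (6T9, order 36), S_4 x C_2 (6T11, order 48), (S_3 x S_3) : C_2 (6T13, order 72), PGL(2,5) (6T14, order 120), S_6 (6T16, order 720). By Dedekind's theorem, for a prime p not dividing disc(f) the degrees of the irreducible factors of f mod p form the cycle type of an element of G. Factoring f modulo the 37 such primes p <= 167 (skipping 2, 3, which divide the discriminant), each new pattern first appears at: mod 5: f = (x^6 + 2x^5 + 3x^3 + 3x^2 + 3x + 2), pattern 6; mod 7: f = (x^3 + 6x^2 + 5x + 4)(x^3 + 6x^2 + 5x + 6), pattern 3+3; mod 17: f = (x^2 + 7x + 14)(x^2 + 10x + 3)(x^2 + 12x + 7), pattern 2+2+2; mod 19: f = (x + 3)(x + 6)(x + 8)(x + 9)(x + 11)(x + 13), pattern 1+1+1+1+1+1. No other pattern occurs in this range, so the set of observed cycle types is {6, 3+3, 2+2+2, 1+1+1+1+1+1}. The candidates containing elements of all these cycle types are C_6 (6T1) of order 6, D_6 (6T3) of order 12, C_3 x S_3 (6T5) of order 18, A_4 x C_2 (6T6) of order 24, S_3 x S_3 (6T9) of order 36, S_4 x C_2 (6T11) of order 48, (S_3 x S_3) : C_2 (6T13) of order 72, PGL(2,5) (6T14) of order 120, S_6 (6T16) of order 720; the others are excluded. The observed types are precisely the cycle types that occur in C_6 (6T1). Each of the other remaining candidates has further cycle types, and by the Chebotarev density theorem the matching factorization patterns would occur for a proportion of primes equal to their share of the group: D_6 (6T3) additionally contains elements of type 2+2+1+1 (3 of its 12 elements, about 25% of primes); C_3 x S_3 (6T5) additionally contains elements of type 3+1+1+1 (4 of its 18 elements, about 22% of primes); A_4 x C_2 (6T6) additionally contains elements of type 2+2+1+1, 2+1+1+1+1 (6 of its 24 elements, about 25% of primes); S_3 x S_3 (6T9) additionally contains elements of type 3+1+1+1, 2+2+1+1 (13 of its 36 elements, about 36% of primes); S_4 x C_2 (6T11) additionally contains elements of type 4+2, 4+1+1, 2+2+1+1, 2+1+1+1+1 (24 of its 48 elements, about 50% of primes); (S_3 x S_3) : C_2 (6T13) additionally contains elements of type 4+2, 3+2+1, 3+1+1+1, 2+2+1+1, 2+1+1+1+1 (49 of its 72 elements, about 68% of primes); PGL(2,5) (6T14) additionally contains elements of type 5+1, 4+1+1, 2+2+1+1 (69 of its 120 elements, about 58% of primes); S_6 (6T16) additionally contains elements of type 5+1, 4+2, 4+1+1, 3+2+1, 3+1+1+1, 2+2+1+1, 2+1+1+1+1 (544 of its 720 elements, about 76% of primes). None of the 37 primes tested shows any such pattern (for each of these groups the chance of that is below 10^-4), which rules them out. Hence G = C_6 (6T1), of order 6.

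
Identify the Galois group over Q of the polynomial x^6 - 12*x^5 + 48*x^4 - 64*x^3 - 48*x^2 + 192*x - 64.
A_4 x C_2 (order 24)

The polynomial f is an irreducible sextic over Q, so G = Gal(f/Q) is one of the 16 transitive subgroups 6T1, ..., 6T16 of S_6. The discriminant of f is -450868486864896, which is not a perfect square, so G is not contained in A_6. The transitive groups of degree 6 not contained in A_6 are: C_6 (6T1, order 6), S_3 (6T2, order 6), D_6 (6T3, order 12), C_3 x S_3 (6T5, order 18), A_4 x C_2 (6T6, order 24), S_4 (6T8, order 24), S_3 x S_3 (6T9, order 36), S_4 x C_2 (6T11, order 48), (S_3 x S_3) : C_2 (6T13, order 72), PGL(2,5) (6T14, order 120), S_6 (6T16, order 720). By Dedekind's theorem, for a prime p not dividing disc(f) the degrees of the irreducible factors of f mod p form the cycle type of an element of G. Factoring f modulo the 33 such primes p <= 149 (skipping 2, 3, which divide the discriminant), each new pattern first appears at: mod 5: f = (x^3 + x^2 + 2)(x^3 + 2x^2 + x + 3), pattern 3+3; mod 7: f = (x^6 + 2x^5 + 6x^4 + 6x^3 + x^2 + 3x + 6), pattern 6; mod 17: f = (x + 2)(x + 11)(x^2 + 13x + 1)(x^2 + 13x + 11), pattern 2+2+1+1; mod 19: f = (x + 3)(x + 5)(x + 10)(x + 12)(x^2 + 15x + 9), pattern 2+1+1+1+1; mod 71: f = (x^2 + 67x + 7)(x^2 + 67x + 22)(x^2 + 67x + 42), pattern 2+2+2. No other pattern occurs in this range, so the set of observed cycle types is {3+3, 6, 2+2+1+1, 2+1+1+1+1, 2+2+2}. The candidates containing elements of all these cycle types are A_4 x C_2 (6T6) of order 24, S_4 x C_2 (6T11) of order 48, (S_3 x S_3) : C_2 (6T13) of order 72, S_6 (6T16) of order 720; the others are excluded. The observed types are precisely the cycle types that occur in A_4 x C_2 (6T6) (apart from the identity). Each of the other remaining candidates has further cycle types, and by the Chebotarev density theorem the matching factorization patterns would occur for a proportion of primes equal to their share of the group: S_4 x C_2 (6T11) additionally contains elements of type 4+2, 4+1+1 (12 of its 48 elements, about 25% of primes); (S_3 x S_3) : C_2 (6T13) additionally contains elements of type 4+2, 3+2+1, 3+1+1+1 (34 of its 72 elements, about 47% of primes); S_6 (6T16) additionally contains elements of type 5+1, 4+2, 4+1+1, 3+2+1, 3+1+1+1 (484 of its 720 elements, about 67% of primes). None of the 33 primes tested shows any such pattern (for each of these groups the chance of that is below 10^-4), which rules them out. Hence G = A_4 x C_2 (6T6), of order 24.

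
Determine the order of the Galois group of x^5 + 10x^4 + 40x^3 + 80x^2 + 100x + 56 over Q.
The degree of the splitting field over Q equals the order of the Galois group, so first determine the group. The polynomial f is an irreducible quintic over Q, so G = Gal(f/Q) is a transitive subgroup of S_5: one of C_5 (5T1, order 5), D_5 (5T2, order 10), F_20 (5T3, order 20), A_5 (5T4, order 60) or S_5 (5T5, order 120). The discriminant of f is 1024000000 = 32000^2, a perfect square, so G is contained in A_5. The transitive groups of degree 5 contained in A_5 are: C_5 (5T1, order 5), D_5 (5T2, order 10), A_5 (5T4, order 60). By Dedekind's theorem, for a prime p not dividing disc(f) the degrees of the irreducible factors of f mod p form the cycle type of an element of G. Factoring f modulo the 2 such primes p <= 7 (skipping 2, 5, which divide the discriminant), each new pattern first appears at: mod 3: f = (x^5 + x^4 + x^3 + 2x^2 + x + 2), pattern 5; mod 7: f = (x)(x + 6)(x^3 + 4x^2 + 2x + 5), pattern 3+1+1. No other pattern occurs in this range, so the set of observed cycle types is {5, 3+1+1}. Among the candidates above, the only group containing elements of all these cycle types is A_5 (5T4) — each of C_5 (5T1), D_5 (5T2) lacks at least one of them. Hence G = A_5 (5T4), of order 60. The Galois group A_5 (5T4) has order 60, so the splitting field has degree 60 over Q.

60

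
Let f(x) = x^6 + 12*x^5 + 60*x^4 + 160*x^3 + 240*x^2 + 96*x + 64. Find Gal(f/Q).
(S_3 x S_3) : C_2, the group 6T13 of order 72

The polynomial f is an irreducible sextic over Q, so G = Gal(f/Q) is one of the 16 transitive subgroups 6T1, ..., 6T16 of S_6. The discriminant of f is -9727331052552192, which is not a perfect square, so G is not contained in A_6. The transitive groups of degree 6 not contained in A_6 are: C_6 (6T1, order 6), S_3 (6T2, order 6), D_6 (6T3, order 12), C_3 x S_3 (6T5, order 18), A_4 x C_2 (6T6, order 24), S_4 (6T8, order 24), S_3 x S_3 (6T9, order 36), S_4 x C_2 (6T11, order 48), (S_3 x S_3) : C_2 (6T13, order 72), PGL(2,5) (6T14, order 120), S_6 (6T16, order 720). By Dedekind's theorem, for a prime p not dividing disc(f) the degrees of the irreducible factors of f mod p form the cycle type of an element of G. Factoring f modulo the 27 such primes p <= 127 (skipping 2, 3, 17, 43, which divide the discriminant), each new pattern first appears at: mod 5: f = (x^6 + 2x^5 + x + 4), pattern 6; mod 7: f = (x + 4)(x^2 + 5x + 2)(x^3 + 3x^2 + 4x + 1), pattern 3+2+1; mod 11: f = (x^2 + 4)(x^4 + x^3 + x^2 + 2x + 5), pattern 4+2; mod 13: f = (x + 5)(x + 8)(x^2 + 2x + 12)(x^2 + 10x + 1), pattern 2+2+1+1; mod 61: f = (x + 21)(x + 43)(x + 55)(x + 59)(x^2 + 17x + 47), pattern 2+1+1+1+1; mod 97: f = (x + 1)(x + 75)(x + 79)(x^3 + 51x^2 + 44x + 8), pattern 3+1+1+1; mod 113: f = (x^2 + 27x + 18)(x^2 + 102x + 36)(x^2 + 109x + 28), pattern 2+2+2; mod 127: f = (x^3 + 55x^2 + 26x + 8)(x^3 + 84x^2 + 113x + 8), pattern 3+3. No other pattern occurs in this range, so the set of observed cycle types is {6, 3+2+1, 4+2, 2+2+1+1, 2+1+1+1+1, 3+1+1+1, 2+2+2, 3+3}. The candidates containing elements of all these cycle types are (S_3 x S_3) : C_2 (6T13) of order 72, S_6 (6T16) of order 720; the others are excluded. The observed types are precisely the cycle types that occur in (S_3 x S_3) : C_2 (6T13) (apart from the identity). Each of the other remaining candidates has further cycle types, and by the Chebotarev density theorem the matching factorization patterns would occur for a proportion of primes equal to their share of the group: S_6 (6T16) additionally contains elements of type 5+1, 4+1+1 (234 of its 720 elements, about 32% of primes). None of the 27 primes tested shows any such pattern (for each of these groups the chance of that is below 10^-4), which rules them out. Hence G = (S_3 x S_3) : C_2 (6T13), of order 72.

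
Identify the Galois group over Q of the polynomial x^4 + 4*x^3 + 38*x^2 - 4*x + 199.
The polynomial is an irreducible quartic over Q and its discriminant is 4299982848, which is not a perfect square, so the Galois group is not contained in A_4. The resolvent cubic y^3 - 38*y^2 - 812*y + 27048 has exactly one rational root, so the Galois group is C_4 or D_4. The quartic becomes reducible over Q(sqrt(disc)), so the group is C_4.

4T1: C_4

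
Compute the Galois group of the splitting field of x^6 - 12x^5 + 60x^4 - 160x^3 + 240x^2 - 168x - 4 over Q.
The polynomial f is an irreducible sextic over Q, so G = Gal(f/Q) is one of the 16 transitive subgroups 6T1, ..., 6T16 of S_6. The discriminant of f is 746496000000 = 864000^2, a perfect square, so G is contained in A_6. The transitive groups of degree 6 contained in A_6 are: A_4 (6T4, order 12), S_4 (6T7, order 24), (C_3 x C_3) : C_4 (6T10, order 36), PSL(2,5) (6T12, order 60), A_6 (6T15, order 360). By Dedekind's theorem, for a prime p not dividing disc(f) the degrees of the irreducible factors of f mod p form the cycle type of an element of G. Factoring f modulo the 6 such primes p <= 23 (skipping 2, 3, 5, which divide the discriminant), each new pattern first appears at: mod 7: f = (x + 1)(x^5 + x^4 + 3x^3 + 5x^2 + 4x + 3), pattern 5+1; mod 23: f = (x + 5)(x + 10)(x + 19)(x^3 + x + 6), pattern 3+1+1+1. No other pattern occurs in this range, so the set of observed cycle types is {5+1, 3+1+1+1}. Among the candidates above, the only group containing elements of all these cycle types is A_6 (6T15) — each of A_4 (6T4), S_4 (6T7), (C_3 x C_3) : C_4 (6T10), PSL(2,5) (6T12) lacks at least one of them. Hence G = A_6 (6T15), of order 360.

A_6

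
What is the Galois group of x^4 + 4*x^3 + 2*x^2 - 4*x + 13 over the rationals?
V_4, the Klein four-group

The polynomial is an irreducible quartic over Q and its discriminant is 589824 = 768^2, a perfect square, so the Galois group is contained in A_4. The resolvent cubic y^3 - 2*y^2 - 68*y - 120 splits completely over Q, which gives the Klein four-group V_4.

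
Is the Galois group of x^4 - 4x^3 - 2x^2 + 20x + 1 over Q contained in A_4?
The polynomial is irreducible of degree 4 over Q. Its discriminant is -1159168, which is not a perfect square. A Galois group lies in the alternating group exactly when the discriminant is a square in Q, so the Galois group (S_4) is not contained in A_4.

No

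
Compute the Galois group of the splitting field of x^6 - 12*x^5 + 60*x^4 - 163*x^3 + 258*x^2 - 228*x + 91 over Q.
The polynomial f is an irreducible sextic over Q, so G = Gal(f/Q) is one of the 16 transitive subgroups 6T1, ..., 6T16 of S_6. The discriminant of f is -177147, which is not a perfect square, so G is not contained in A_6. The transitive groups of degree 6 not contained in A_6 are: C_6 (6T1, order 6), S_3 (6T2, order 6), D_6 (6T3, order 12), C_3 x S_3 (6T5, order 18), A_4 x C_2 (6T6, order 24), S_4 (6T8, order 24), S_3 x S_3 (6T9, order 36), S_4 x C_2 (6T11, order 48), (S_3 x S_3) : C_2 (6T13, order 72), PGL(2,5) (6T14, order 120), S_6 (6T16, order 720). By Dedekind's theorem, for a prime p not dividing disc(f) the degrees of the irreducible factors of f mod p form the cycle type of an element of G. Factoring f modulo the 33 such primes p <= 139 (skipping 3, which divides the discriminant), each new pattern first appears at: mod 2: f = (x^6 + x^3 + 1), pattern 6; mod 7: f = (x)(x + 2)(x + 6)(x^3 + x^2 + 5x + 2), pattern 3+1+1+1; mod 17: f = (x^2 + 3)(x^2 + 8x + 4)(x^2 + 14x + 9), pattern 2+2+2; mod 19: f = (x^3 + 13x^2 + 12x + 2)(x^3 + 13x^2 + 12x + 17), pattern 3+3; mod 73: f = (x + 11)(x + 19)(x + 20)(x + 27)(x + 28)(x + 29), pattern 1+1+1+1+1+1. No other pattern occurs in this range, so the set of observed cycle types is {6, 3+1+1+1, 2+2+2, 3+3, 1+1+1+1+1+1}. The candidates containing elements of all these cycle types are C_3 x S_3 (6T5) of order 18, S_3 x S_3 (6T9) of order 36, (S_3 x S_3) : C_2 (6T13) of order 72, S_6 (6T16) of order 720; the others are excluded. The observed types are precisely the cycle types that occur in C_3 x S_3 (6T5). Each of the other remaining candidates has further cycle types, and by the Chebotarev density theorem the matching factorization patterns would occur for a proportion of primes equal to their share of the group: S_3 x S_3 (6T9) additionally contains elements of type 2+2+1+1 (9 of its 36 elements, about 25% of primes); (S_3 x S_3) : C_2 (6T13) additionally contains elements of type 4+2, 3+2+1, 2+2+1+1, 2+1+1+1+1 (45 of its 72 elements, about 62% of primes); S_6 (6T16) additionally contains elements of type 5+1, 4+2, 4+1+1, 3+2+1, 2+2+1+1, 2+1+1+1+1 (504 of its 720 elements, about 70% of primes). None of the 33 primes tested shows any such pattern (for each of these groups the chance of that is below 10^-4), which rules them out. Hence G = C_3 x S_3 (6T5), of order 18.

6T5: C_3 x S_3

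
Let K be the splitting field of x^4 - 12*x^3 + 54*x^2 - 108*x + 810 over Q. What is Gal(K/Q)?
The polynomial is an irreducible quartic over Q and its discriminant is 99179645184 = 314928^2, a perfect square, so the Galois group is contained in A_4. The resolvent cubic y^3 - 54*y^2 - 1944*y + 46656 splits completely over Q, which gives the Klein four-group V_4.

V_4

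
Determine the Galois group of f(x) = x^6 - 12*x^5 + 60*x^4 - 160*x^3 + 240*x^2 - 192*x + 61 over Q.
6T3: D_6

The polynomial f is an irreducible sextic over Q, so G = Gal(f/Q) is one of the 16 transitive subgroups 6T1, ..., 6T16 of S_6. The discriminant of f is 11337408, which is not a perfect square, so G is not contained in A_6. The transitive groups of degree 6 not contained in A_6 are: C_6 (6T1, order 6), S_3 (6T2, order 6), D_6 (6T3, order 12), C_3 x S_3 (6T5, order 18), A_4 x C_2 (6T6, order 24), S_4 (6T8, order 24), S_3 x S_3 (6T9, order 36), S_4 x C_2 (6T11, order 48), (S_3 x S_3) : C_2 (6T13, order 72), PGL(2,5) (6T14, order 120), S_6 (6T16, order 720). By Dedekind's theorem, for a prime p not dividing disc(f) the degrees of the irreducible factors of f mod p form the cycle type of an element of G. Factoring f modulo the 79 such primes p <= 419 (skipping 2, 3, which divide the discriminant), each new pattern first appears at: mod 5: f = (x^2 + x + 2)(x^2 + 3x + 3)(x^2 + 4x + 1), pattern 2+2+2; mod 7: f = (x^6 + 2x^5 + 4x^4 + x^3 + 2x^2 + 4x + 5), pattern 6; mod 11: f = (x + 1)(x + 6)(x^2 + 4x + 8)(x^2 + 10x + 7), pattern 2+2+1+1; mod 13: f = (x^3 + 7x^2 + 12x + 1)(x^3 + 7x^2 + 12x + 9), pattern 3+3; mod 61: f = (x)(x + 24)(x + 26)(x + 31)(x + 33)(x + 57), pattern 1+1+1+1+1+1. No other pattern occurs in this range, so the set of observed cycle types is {2+2+2, 6, 2+2+1+1, 3+3, 1+1+1+1+1+1}. The candidates containing elements of all these cycle types are D_6 (6T3) of order 12, A_4 x C_2 (6T6) of order 24, S_3 x S_3 (6T9) of order 36, S_4 x C_2 (6T11) of order 48, (S_3 x S_3) : C_2 (6T13) of order 72, PGL(2,5) (6T14) of order 120, S_6 (6T16) of order 720; the others are excluded. The observed types are precisely the cycle types that occur in D_6 (6T3). Each of the other remaining candidates has further cycle types, and by the Chebotarev density theorem the matching factorization patterns would occur for a proportion of primes equal to their share of the group: A_4 x C_2 (6T6) additionally contains elements of type 2+1+1+1+1 (3 of its 24 elements, about 12% of primes); S_3 x S_3 (6T9) additionally contains elements of type 3+1+1+1 (4 of its 36 elements, about 11% of primes); S_4 x C_2 (6T11) additionally contains elements of type 4+2, 4+1+1, 2+1+1+1+1 (15 of its 48 elements, about 31% of primes); (S_3 x S_3) : C_2 (6T13) additionally contains elements of type 4+2, 3+2+1, 3+1+1+1, 2+1+1+1+1 (40 of its 72 elements, about 56% of primes); PGL(2,5) (6T14) additionally contains elements of type 5+1, 4+1+1 (54 of its 120 elements, about 45% of primes); S_6 (6T16) additionally contains elements of type 5+1, 4+2, 4+1+1, 3+2+1, 3+1+1+1, 2+1+1+1+1 (499 of its 720 elements, about 69% of primes). None of the 79 primes tested shows any such pattern (for each of these groups the chance of that is below 10^-4), which rules them out. Hence G = D_6 (6T3), of order 12.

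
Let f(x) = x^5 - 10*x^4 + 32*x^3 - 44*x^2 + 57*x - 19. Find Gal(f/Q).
The polynomial f is an irreducible quintic over Q, so G = Gal(f/Q) is a transitive subgroup of S_5: one of C_5 (5T1, order 5), D_5 (5T2, order 10), F_20 (5T3, order 20), A_5 (5T4, order 60) or S_5 (5T5, order 120). The discriminant of f is 461338069, which is not a perfect square, so G is not contained in A_5. The transitive groups of degree 5 not contained in A_5 are: F_20 (5T3, order 20), S_5 (5T5, order 120). By Dedekind's theorem, for a prime p not dividing disc(f) the degrees of the irreducible factors of f mod p form the cycle type of an element of G. Factoring f modulo the first such prime p = 2, each new pattern first appears at: mod 2: f = (x^2 + x + 1)(x^3 + x^2 + 1), pattern 3+2. No other pattern occurs in this range, so the set of observed cycle types is {3+2}. Among the candidates above, the only group containing elements of all these cycle types is S_5 (5T5) — F_20 (5T3) lacks at least one of them. Hence G = S_5 (5T5), of order 120.

S_5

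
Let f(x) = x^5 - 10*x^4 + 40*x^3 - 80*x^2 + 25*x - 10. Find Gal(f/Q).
The polynomial f is an irreducible quintic over Q, so G = Gal(f/Q) is a transitive subgroup of S_5: one of C_5 (5T1, order 5), D_5 (5T2, order 10), F_20 (5T3, order 20), A_5 (5T4, order 60) or S_5 (5T5, order 120). The discriminant of f is 58564000000 = 242000^2, a perfect square, so G is contained in A_5. The transitive groups of degree 5 contained in A_5 are: C_5 (5T1, order 5), D_5 (5T2, order 10), A_5 (5T4, order 60). By Dedekind's theorem, for a prime p not dividing disc(f) the degrees of the irreducible factors of f mod p form the cycle type of an element of G. Factoring f modulo the 3 such primes p <= 13 (skipping 2, 5, 11, which divide the discriminant), each new pattern first appears at: mod 3: f = (x^5 + 2x^4 + x^3 + x^2 + x + 2), pattern 5; mod 13: f = (x + 3)(x + 5)(x^3 + 8x^2 + 8), pattern 3+1+1. No other pattern occurs in this range, so the set of observed cycle types is {5, 3+1+1}. Among the candidates above, the only group containing elements of all these cycle types is A_5 (5T4) — each of C_5 (5T1), D_5 (5T2) lacks at least one of them. Hence G = A_5 (5T4), of order 60.

A_5, the alternating group on 5 letters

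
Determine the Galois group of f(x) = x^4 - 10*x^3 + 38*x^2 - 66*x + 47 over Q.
The polynomial is an irreducible quartic over Q and its discriminant is 3136 = 56^2, a perfect square, so the Galois group is contained in A_4. The resolvent cubic y^3 - 38*y^2 + 472*y - 1912 is irreducible over Q. An irreducible resolvent with square discriminant gives A_4.

A_4 (order 12)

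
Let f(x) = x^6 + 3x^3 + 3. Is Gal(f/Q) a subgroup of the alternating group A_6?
No

The polynomial is irreducible of degree 6 over Q. Its discriminant is -177147, which is not a perfect square. A Galois group lies in the alternating group exactly when the discriminant is a square in Q, so the Galois group (C_3 x S_3) is not contained in A_6.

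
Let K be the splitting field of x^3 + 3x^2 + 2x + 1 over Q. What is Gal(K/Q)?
The polynomial is an irreducible cubic over Q and its discriminant is -23, which is not a perfect square. For an irreducible cubic, a non-square discriminant gives Galois group S_3.

3T2: S_3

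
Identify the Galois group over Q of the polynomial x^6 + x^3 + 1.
C_6 (also written C6)

The polynomial f is an irreducible sextic over Q, so G = Gal(f/Q) is one of the 16 transitive subgroups 6T1, ..., 6T16 of S_6. The discriminant of f is -19683, which is not a perfect square, so G is not contained in A_6. The transitive groups of degree 6 not contained in A_6 are: C_6 (6T1, order 6), S_3 (6T2, order 6), D_6 (6T3, order 12), C_3 x S_3 (6T5, order 18), A_4 x C_2 (6T6, order 24), S_4 (6T8, order 24), S_3 x S_3 (6T9, order 36), S_4 x C_2 (6T11, order 48), (S_3 x S_3) : C_2 (6T13, order 72), PGL(2,5) (6T14, order 120), S_6 (6T16, order 720). By Dedekind's theorem, for a prime p not dividing disc(f) the degrees of the irreducible factors of f mod p form the cycle type of an element of G. Factoring f modulo the 37 such primes p <= 163 (skipping 3, which divides the discriminant), each new pattern first appears at: mod 2: f = (x^6 + x^3 + 1), pattern 6; mod 7: f = (x^3 + 3)(x^3 + 5), pattern 3+3; mod 17: f = (x^2 + 3x + 1)(x^2 + 4x + 1)(x^2 + 10x + 1), pattern 2+2+2; mod 19: f = (x + 2)(x + 3)(x + 10)(x + 13)(x + 14)(x + 15), pattern 1+1+1+1+1+1. No other pattern occurs in this range, so the set of observed cycle types is {6, 3+3, 2+2+2, 1+1+1+1+1+1}. The candidates containing elements of all these cycle types are C_6 (6T1) of order 6, D_6 (6T3) of order 12, C_3 x S_3 (6T5) of order 18, A_4 x C_2 (6T6) of order 24, S_3 x S_3 (6T9) of order 36, S_4 x C_2 (6T11) of order 48, (S_3 x S_3) : C_2 (6T13) of order 72, PGL(2,5) (6T14) of order 120, S_6 (6T16) of order 720; the others are excluded. The observed types are precisely the cycle types that occur in C_6 (6T1). Each of the other remaining candidates has further cycle types, and by the Chebotarev density theorem the matching factorization patterns would occur for a proportion of primes equal to their share of the group: D_6 (6T3) additionally contains elements of type 2+2+1+1 (3 of its 12 elements, about 25% of primes); C_3 x S_3 (6T5) additionally contains elements of type 3+1+1+1 (4 of its 18 elements, about 22% of primes); A_4 x C_2 (6T6) additionally contains elements of type 2+2+1+1, 2+1+1+1+1 (6 of its 24 elements, about 25% of primes); S_3 x S_3 (6T9) additionally contains elements of type 3+1+1+1, 2+2+1+1 (13 of its 36 elements, about 36% of primes); S_4 x C_2 (6T11) additionally contains elements of type 4+2, 4+1+1, 2+2+1+1, 2+1+1+1+1 (24 of its 48 elements, about 50% of primes); (S_3 x S_3) : C_2 (6T13) additionally contains elements of type 4+2, 3+2+1, 3+1+1+1, 2+2+1+1, 2+1+1+1+1 (49 of its 72 elements, about 68% of primes); PGL(2,5) (6T14) additionally contains elements of type 5+1, 4+1+1, 2+2+1+1 (69 of its 120 elements, about 58% of primes); S_6 (6T16) additionally contains elements of type 5+1, 4+2, 4+1+1, 3+2+1, 3+1+1+1, 2+2+1+1, 2+1+1+1+1 (544 of its 720 elements, about 76% of primes). None of the 37 primes tested shows any such pattern (for each of these groups the chance of that is below 10^-4), which rules them out. Hence G = C_6 (6T1), of order 6.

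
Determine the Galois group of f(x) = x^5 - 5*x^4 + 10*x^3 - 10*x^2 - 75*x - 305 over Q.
The polynomial f is an irreducible quintic over Q, so G = Gal(f/Q) is a transitive subgroup of S_5: one of C_5 (5T1, order 5), D_5 (5T2, order 10), F_20 (5T3, order 20), A_5 (5T4, order 60) or S_5 (5T5, order 120). The discriminant of f is 67108864000000 = 8192000^2, a perfect square, so G is contained in A_5. The transitive groups of degree 5 contained in A_5 are: C_5 (5T1, order 5), D_5 (5T2, order 10), A_5 (5T4, order 60). By Dedekind's theorem, for a prime p not dividing disc(f) the degrees of the irreducible factors of f mod p form the cycle type of an element of G. Factoring f modulo the 23 such primes p <= 97 (skipping 2, 5, which divide the discriminant), each new pattern first appears at: mod 3: f = (x + 2)(x^2 + 1)(x^2 + 2x + 2), pattern 2+2+1; mod 7: f = (x^5 + 2x^4 + 3x^3 + 4x^2 + 2x + 3), pattern 5. No other pattern occurs in this range, so the set of observed cycle types is {2+2+1, 5}. The candidates containing elements of all these cycle types are D_5 (5T2) of order 10, A_5 (5T4) of order 60; the others are excluded. The observed types are precisely the cycle types that occur in D_5 (5T2) (apart from the identity). Each of the other remaining candidates has further cycle types, and by the Chebotarev density theorem the matching factorization patterns would occur for a proportion of primes equal to their share of the group: A_5 (5T4) additionally contains elements of type 3+1+1 (20 of its 60 elements, about 33% of primes). None of the 23 primes tested shows any such pattern (for each of these groups the chance of that is below 10^-4), which rules them out. Hence G = D_5 (5T2), of order 10.

D_5 (also written D5)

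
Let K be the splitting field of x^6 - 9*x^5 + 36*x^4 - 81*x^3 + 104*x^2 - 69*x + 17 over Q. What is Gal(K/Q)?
The polynomial f is an irreducible sextic over Q, so G = Gal(f/Q) is one of the 16 transitive subgroups 6T1, ..., 6T16 of S_6. The discriminant of f is 810448, which is not a perfect square, so G is not contained in A_6. The transitive groups of degree 6 not contained in A_6 are: C_6 (6T1, order 6), S_3 (6T2, order 6), D_6 (6T3, order 12), C_3 x S_3 (6T5, order 18), A_4 x C_2 (6T6, order 24), S_4 (6T8, order 24), S_3 x S_3 (6T9, order 36), S_4 x C_2 (6T11, order 48), (S_3 x S_3) : C_2 (6T13, order 72), PGL(2,5) (6T14, order 120), S_6 (6T16, order 720). By Dedekind's theorem, for a prime p not dividing disc(f) the degrees of the irreducible factors of f mod p form the cycle type of an element of G. Factoring f modulo the 22 such primes p <= 89 (skipping 2, 37, which divide the discriminant), each new pattern first appears at: mod 3: f = (x^3 + x^2 + 2x + 1)(x^3 + 2x^2 + 2x + 2), pattern 3+3; mod 5: f = (x^2 + x + 2)(x^2 + 2x + 4)(x^2 + 3x + 4), pattern 2+2+2; mod 17: f = (x)(x + 14)(x^4 + 11x^3 + x^2 + 7x + 6), pattern 4+1+1; mod 67: f = (x + 3)(x + 61)(x^2 + 64x + 42)(x^2 + 64x + 52), pattern 2+2+1+1. No other pattern occurs in this range, so the set of observed cycle types is {3+3, 2+2+2, 4+1+1, 2+2+1+1}. The candidates containing elements of all these cycle types are S_4 (6T8) of order 24, S_4 x C_2 (6T11) of order 48, PGL(2,5) (6T14) of order 120, S_6 (6T16) of order 720; the others are excluded. The observed types are precisely the cycle types that occur in S_4 (6T8) (apart from the identity). Each of the other remaining candidates has further cycle types, and by the Chebotarev density theorem the matching factorization patterns would occur for a proportion of primes equal to their share of the group: S_4 x C_2 (6T11) additionally contains elements of type 6, 4+2, 2+1+1+1+1 (17 of its 48 elements, about 35% of primes); PGL(2,5) (6T14) additionally contains elements of type 6, 5+1 (44 of its 120 elements, about 37% of primes); S_6 (6T16) additionally contains elements of type 6, 5+1, 4+2, 3+2+1, 3+1+1+1, 2+1+1+1+1 (529 of its 720 elements, about 73% of primes). None of the 22 primes tested shows any such pattern (for each of these groups the chance of that is below 10^-4), which rules them out. Hence G = S_4 (6T8), of order 24.

S_4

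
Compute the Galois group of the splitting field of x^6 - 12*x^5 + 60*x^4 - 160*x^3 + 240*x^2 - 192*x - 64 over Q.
The polynomial f is an irreducible sextic over Q, so G = Gal(f/Q) is one of the 16 transitive subgroups 6T1, ..., 6T16 of S_6. The discriminant of f is 1603087953297408, which is not a perfect square, so G is not contained in A_6. The transitive groups of degree 6 not contained in A_6 are: C_6 (6T1, order 6), S_3 (6T2, order 6), D_6 (6T3, order 12), C_3 x S_3 (6T5, order 18), A_4 x C_2 (6T6, order 24), S_4 (6T8, order 24), S_3 x S_3 (6T9, order 36), S_4 x C_2 (6T11, order 48), (S_3 x S_3) : C_2 (6T13, order 72), PGL(2,5) (6T14, order 120), S_6 (6T16, order 720). By Dedekind's theorem, for a prime p not dividing disc(f) the degrees of the irreducible factors of f mod p form the cycle type of an element of G. Factoring f modulo the 79 such primes p <= 419 (skipping 2, 3, which divide the discriminant), each new pattern first appears at: mod 5: f = (x^2 + x + 2)(x^2 + 3x + 3)(x^2 + 4x + 1), pattern 2+2+2; mod 7: f = (x^3 + x^2 + 5x + 2)(x^3 + x^2 + 5x + 3), pattern 3+3; mod 13: f = (x^6 + x^5 + 8x^4 + 9x^3 + 6x^2 + 3x + 1), pattern 6; mod 17: f = (x + 5)(x + 8)(x^2 + 3x + 5)(x^2 + 6x + 16), pattern 2+2+1+1; mod 31: f = (x + 2)(x + 5)(x + 9)(x + 18)(x + 22)(x + 25), pattern 1+1+1+1+1+1. No other pattern occurs in this range, so the set of observed cycle types is {2+2+2, 3+3, 6, 2+2+1+1, 1+1+1+1+1+1}. The candidates containing elements of all these cycle types are D_6 (6T3) of order 12, A_4 x C_2 (6T6) of order 24, S_3 x S_3 (6T9) of order 36, S_4 x C_2 (6T11) of order 48, (S_3 x S_3) : C_2 (6T13) of order 72, PGL(2,5) (6T14) of order 120, S_6 (6T16) of order 720; the others are excluded. The observed types are precisely the cycle types that occur in D_6 (6T3). Each of the other remaining candidates has further cycle types, and by the Chebotarev density theorem the matching factorization patterns would occur for a proportion of primes equal to their share of the group: A_4 x C_2 (6T6) additionally contains elements of type 2+1+1+1+1 (3 of its 24 elements, about 12% of primes); S_3 x S_3 (6T9) additionally contains elements of type 3+1+1+1 (4 of its 36 elements, about 11% of primes); S_4 x C_2 (6T11) additionally contains elements of type 4+2, 4+1+1, 2+1+1+1+1 (15 of its 48 elements, about 31% of primes); (S_3 x S_3) : C_2 (6T13) additionally contains elements of type 4+2, 3+2+1, 3+1+1+1, 2+1+1+1+1 (40 of its 72 elements, about 56% of primes); PGL(2,5) (6T14) additionally contains elements of type 5+1, 4+1+1 (54 of its 120 elements, about 45% of primes); S_6 (6T16) additionally contains elements of type 5+1, 4+2, 4+1+1, 3+2+1, 3+1+1+1, 2+1+1+1+1 (499 of its 720 elements, about 69% of primes). None of the 79 primes tested shows any such pattern (for each of these groups the chance of that is below 10^-4), which rules them out. Hence G = D_6 (6T3), of order 12.

D_6, the dihedral group of order 12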